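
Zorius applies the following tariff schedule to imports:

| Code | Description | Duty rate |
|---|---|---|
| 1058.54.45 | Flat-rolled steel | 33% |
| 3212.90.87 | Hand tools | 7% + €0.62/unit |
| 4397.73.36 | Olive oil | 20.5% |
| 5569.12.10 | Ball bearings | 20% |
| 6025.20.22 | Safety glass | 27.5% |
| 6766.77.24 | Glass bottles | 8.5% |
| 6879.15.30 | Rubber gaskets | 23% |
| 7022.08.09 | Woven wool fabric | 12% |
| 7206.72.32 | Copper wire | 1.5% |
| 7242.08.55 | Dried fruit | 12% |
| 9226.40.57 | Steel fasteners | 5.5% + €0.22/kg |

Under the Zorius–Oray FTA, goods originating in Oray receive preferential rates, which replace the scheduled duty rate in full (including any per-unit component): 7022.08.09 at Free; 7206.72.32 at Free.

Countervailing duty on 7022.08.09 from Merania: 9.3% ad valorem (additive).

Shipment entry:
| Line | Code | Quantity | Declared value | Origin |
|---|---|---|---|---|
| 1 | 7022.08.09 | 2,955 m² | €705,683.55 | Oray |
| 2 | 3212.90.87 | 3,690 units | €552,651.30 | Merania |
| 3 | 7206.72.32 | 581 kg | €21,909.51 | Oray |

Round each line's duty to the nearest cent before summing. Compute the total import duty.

Line 1 (7022.08.09, Oray, 2,955 m², €705,683.55):
Base rate for 7022.08.09 is 12%.
Origin Oray qualifies under the Zorius–Oray agreement and 7022.08.09 is covered: preferential rate Free applies instead.
The additional-duty order on 7022.08.09 targets Merania, not Oray; it does not apply.
Duty = €705,683.55 × 0% = €0.00.
Line 2 (3212.90.87, Merania, 3,690 units, €552,651.30):
Base rate for 3212.90.87 is 7% + €0.62/unit.
Duty = €552,651.30 × 7% + 3,690 × €0.62 = €40,973.39.
Line 3 (7206.72.32, Oray, 581 kg, €21,909.51):
Base rate for 7206.72.32 is 1.5%.
Origin Oray qualifies under the Zorius–Oray agreement and 7206.72.32 is covered: preferential rate Free applies instead.
Duty = €21,909.51 × 0% = €0.00.
Total = €0.00 + €40,973.39 + €0.00 = €40,973.39.

€40,973.39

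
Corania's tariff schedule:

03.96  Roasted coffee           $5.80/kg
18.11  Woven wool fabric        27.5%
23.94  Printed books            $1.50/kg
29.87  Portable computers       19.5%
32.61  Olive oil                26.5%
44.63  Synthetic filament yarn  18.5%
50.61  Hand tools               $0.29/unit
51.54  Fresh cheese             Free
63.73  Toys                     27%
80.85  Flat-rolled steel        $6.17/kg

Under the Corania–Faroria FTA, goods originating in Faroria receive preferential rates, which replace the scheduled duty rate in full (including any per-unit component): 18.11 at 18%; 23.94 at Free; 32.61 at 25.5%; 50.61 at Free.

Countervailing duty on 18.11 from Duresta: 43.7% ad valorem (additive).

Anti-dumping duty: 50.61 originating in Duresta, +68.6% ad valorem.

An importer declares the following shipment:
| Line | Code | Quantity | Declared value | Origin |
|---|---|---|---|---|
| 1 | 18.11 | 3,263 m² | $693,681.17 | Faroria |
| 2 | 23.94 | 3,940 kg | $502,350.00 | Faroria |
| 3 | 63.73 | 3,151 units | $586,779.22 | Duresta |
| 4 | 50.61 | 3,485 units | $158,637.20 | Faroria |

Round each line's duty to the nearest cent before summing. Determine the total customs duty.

Line 1 (18.11, Faroria, 3,263 m², $693,681.17):
Base rate for 18.11 is 27.5%.
Origin Faroria qualifies under the Corania–Faroria agreement and 18.11 is covered: preferential rate 18% applies instead.
The additional-duty order on 18.11 targets Duresta, not Faroria; it does not apply.
Duty = $693,681.17 × 18% = $124,862.61.
Line 2 (23.94, Faroria, 3,940 kg, $502,350.00):
Base rate for 23.94 is $1.50/kg.
Origin Faroria qualifies under the Corania–Faroria agreement and 23.94 is covered: preferential rate Free applies instead.
Duty = $502,350.00 × 0% = $0.00.
Line 3 (63.73, Duresta, 3,151 units, $586,779.22):
Base rate for 63.73 is 27%.
Duty = $586,779.22 × 27% = $158,430.39.
Line 4 (50.61, Faroria, 3,485 units, $158,637.20):
Base rate for 50.61 is $0.29/unit.
Origin Faroria qualifies under the Corania–Faroria agreement and 50.61 is covered: preferential rate Free applies instead.
The additional-duty order on 50.61 targets Duresta, not Faroria; it does not apply.
Duty = $158,637.20 × 0% = $0.00.
Total = $124,862.61 + $0.00 + $158,430.39 + $0.00 = $283,293.00.

$283,293.00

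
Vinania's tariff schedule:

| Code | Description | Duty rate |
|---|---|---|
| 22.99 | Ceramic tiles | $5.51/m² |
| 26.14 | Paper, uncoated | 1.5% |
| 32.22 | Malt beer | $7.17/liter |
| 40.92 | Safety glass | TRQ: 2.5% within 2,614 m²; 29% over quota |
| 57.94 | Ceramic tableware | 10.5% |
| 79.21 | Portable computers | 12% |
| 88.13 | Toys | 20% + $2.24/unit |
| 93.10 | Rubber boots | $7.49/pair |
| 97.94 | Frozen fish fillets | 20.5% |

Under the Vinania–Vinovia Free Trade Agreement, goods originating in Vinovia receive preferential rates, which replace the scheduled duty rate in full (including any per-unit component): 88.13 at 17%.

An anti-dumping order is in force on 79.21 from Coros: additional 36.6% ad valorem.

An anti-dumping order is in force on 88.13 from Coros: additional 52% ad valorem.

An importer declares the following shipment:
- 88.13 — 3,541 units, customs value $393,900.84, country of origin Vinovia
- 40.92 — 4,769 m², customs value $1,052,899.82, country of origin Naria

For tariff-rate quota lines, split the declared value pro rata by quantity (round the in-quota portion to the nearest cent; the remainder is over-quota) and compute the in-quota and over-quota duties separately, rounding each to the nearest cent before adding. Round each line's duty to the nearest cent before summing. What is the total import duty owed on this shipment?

$219,367.57

Line 1 (88.13, Vinovia, 3,541 units, $393,900.84):
Base rate for 88.13 is 20% + $2.24/unit.
Origin Vinovia qualifies under the Vinania–Vinovia agreement and 88.13 is covered: preferential rate 17% applies instead.
The additional-duty order on 88.13 targets Coros, not Vinovia; it does not apply.
Duty = $393,900.84 × 17% = $66,963.14.
Line 2 (40.92, Naria, 4,769 m², $1,052,899.82):
Code 40.92 is under a tariff-rate quota (threshold 2,614 m²). In-quota: 2,614 m² at 2.5%; over-quota: 2,155 m² at 29%.
Pro-rata value split: in-quota = $1,052,899.82 × 2,614/4,769 = $577,118.92; over-quota = $1,052,899.82 − $577,118.92 = $475,780.90.
In-quota duty = $577,118.92 × 2.5% = $14,427.97. Over-quota duty = $475,780.90 × 29% = $137,976.46.
Line duty = $14,427.97 + $137,976.46 = $152,404.43.
Total = $66,963.14 + $152,404.43 = $219,367.57.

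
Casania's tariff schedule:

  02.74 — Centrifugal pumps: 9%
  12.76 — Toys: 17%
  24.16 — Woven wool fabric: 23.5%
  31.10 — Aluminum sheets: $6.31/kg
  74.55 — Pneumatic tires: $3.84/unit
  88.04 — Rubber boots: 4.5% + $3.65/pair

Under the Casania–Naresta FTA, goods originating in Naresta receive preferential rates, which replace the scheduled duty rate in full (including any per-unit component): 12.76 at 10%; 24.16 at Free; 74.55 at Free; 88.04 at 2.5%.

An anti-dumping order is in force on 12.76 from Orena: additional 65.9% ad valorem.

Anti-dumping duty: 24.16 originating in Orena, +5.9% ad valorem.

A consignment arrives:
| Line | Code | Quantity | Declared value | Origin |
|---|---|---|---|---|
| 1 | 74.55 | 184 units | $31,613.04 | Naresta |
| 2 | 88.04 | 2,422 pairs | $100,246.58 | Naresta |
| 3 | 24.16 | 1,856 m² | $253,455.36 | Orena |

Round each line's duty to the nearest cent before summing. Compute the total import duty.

$77,022.04

Line 1 (74.55, Naresta, 184 units, $31,613.04):
Base rate for 74.55 is $3.84/unit.
Origin Naresta qualifies under the Casania–Naresta agreement and 74.55 is covered: preferential rate Free applies instead.
Duty = $31,613.04 × 0% = $0.00.
Line 2 (88.04, Naresta, 2,422 pairs, $100,246.58):
Base rate for 88.04 is 4.5% + $3.65/pair.
Origin Naresta qualifies under the Casania–Naresta agreement and 88.04 is covered: preferential rate 2.5% applies instead.
Duty = $100,246.58 × 2.5% = $2,506.16.
Line 3 (24.16, Orena, 1,856 m², $253,455.36):
Base rate for 24.16 is 23.5%.
24.16 has an FTA preferential rate, but origin Orena is not Naresta; base rate stands.
Additional duty on 24.16 from Orena: +5.9%. Applied ad valorem rate: 23.5% + 5.9% = 29.4%.
Duty = $253,455.36 × 29.4% = $74,515.88.
Total = $0.00 + $2,506.16 + $74,515.88 = $77,022.04.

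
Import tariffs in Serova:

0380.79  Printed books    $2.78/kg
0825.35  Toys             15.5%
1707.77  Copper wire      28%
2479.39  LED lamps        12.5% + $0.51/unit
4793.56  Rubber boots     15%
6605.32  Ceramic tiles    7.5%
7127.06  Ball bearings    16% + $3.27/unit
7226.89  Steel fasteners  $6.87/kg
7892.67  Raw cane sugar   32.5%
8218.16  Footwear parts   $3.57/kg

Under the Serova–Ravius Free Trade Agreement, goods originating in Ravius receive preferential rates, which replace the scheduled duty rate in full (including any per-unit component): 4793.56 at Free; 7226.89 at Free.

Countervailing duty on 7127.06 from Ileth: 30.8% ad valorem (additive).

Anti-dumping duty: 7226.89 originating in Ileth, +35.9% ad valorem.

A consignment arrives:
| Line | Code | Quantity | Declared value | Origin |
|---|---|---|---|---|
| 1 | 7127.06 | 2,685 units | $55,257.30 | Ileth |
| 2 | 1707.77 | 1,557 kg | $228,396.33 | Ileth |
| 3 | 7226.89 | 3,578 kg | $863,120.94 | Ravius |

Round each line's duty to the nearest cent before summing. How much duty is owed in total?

Line 1 (7127.06, Ileth, 2,685 units, $55,257.30):
Base rate for 7127.06 is 16% + $3.27/unit.
Additional duty on 7127.06 from Ileth: +30.8%. Applied ad valorem rate: 16% + 30.8% = 46.8%.
Duty = $55,257.30 × 46.8% + 2,685 × $3.27 = $34,640.37.
Line 2 (1707.77, Ileth, 1,557 kg, $228,396.33):
Base rate for 1707.77 is 28%.
Duty = $228,396.33 × 28% = $63,950.97.
Line 3 (7226.89, Ravius, 3,578 kg, $863,120.94):
Base rate for 7226.89 is $6.87/kg.
Origin Ravius qualifies under the Serova–Ravius agreement and 7226.89 is covered: preferential rate Free applies instead.
The additional-duty order on 7226.89 targets Ileth, not Ravius; it does not apply.
Duty = $863,120.94 × 0% = $0.00.
Total = $34,640.37 + $63,950.97 + $0.00 = $98,591.34.

$98,591.34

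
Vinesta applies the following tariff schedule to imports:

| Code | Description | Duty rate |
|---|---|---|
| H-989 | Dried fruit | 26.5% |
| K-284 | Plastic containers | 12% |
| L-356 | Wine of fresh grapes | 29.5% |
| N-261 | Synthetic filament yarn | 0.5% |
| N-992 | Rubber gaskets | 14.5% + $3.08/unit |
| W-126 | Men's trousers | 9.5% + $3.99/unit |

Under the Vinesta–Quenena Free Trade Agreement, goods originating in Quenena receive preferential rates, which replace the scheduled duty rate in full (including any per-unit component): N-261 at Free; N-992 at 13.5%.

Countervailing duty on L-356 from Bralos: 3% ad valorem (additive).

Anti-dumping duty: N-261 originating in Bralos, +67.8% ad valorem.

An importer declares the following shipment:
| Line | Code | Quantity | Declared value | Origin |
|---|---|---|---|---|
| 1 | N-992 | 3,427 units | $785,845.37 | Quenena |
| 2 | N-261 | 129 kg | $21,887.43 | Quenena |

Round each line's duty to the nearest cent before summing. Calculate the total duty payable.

$106,089.12

Line 1 (N-992, Quenena, 3,427 units, $785,845.37):
Base rate for N-992 is 14.5% + $3.08/unit.
Origin Quenena qualifies under the Vinesta–Quenena agreement and N-992 is covered: preferential rate 13.5% applies instead.
Duty = $785,845.37 × 13.5% = $106,089.12.
Line 2 (N-261, Quenena, 129 kg, $21,887.43):
Base rate for N-261 is 0.5%.
Origin Quenena qualifies under the Vinesta–Quenena agreement and N-261 is covered: preferential rate Free applies instead.
The additional-duty order on N-261 targets Bralos, not Quenena; it does not apply.
Duty = $21,887.43 × 0% = $0.00.
Total = $106,089.12 + $0.00 = $106,089.12.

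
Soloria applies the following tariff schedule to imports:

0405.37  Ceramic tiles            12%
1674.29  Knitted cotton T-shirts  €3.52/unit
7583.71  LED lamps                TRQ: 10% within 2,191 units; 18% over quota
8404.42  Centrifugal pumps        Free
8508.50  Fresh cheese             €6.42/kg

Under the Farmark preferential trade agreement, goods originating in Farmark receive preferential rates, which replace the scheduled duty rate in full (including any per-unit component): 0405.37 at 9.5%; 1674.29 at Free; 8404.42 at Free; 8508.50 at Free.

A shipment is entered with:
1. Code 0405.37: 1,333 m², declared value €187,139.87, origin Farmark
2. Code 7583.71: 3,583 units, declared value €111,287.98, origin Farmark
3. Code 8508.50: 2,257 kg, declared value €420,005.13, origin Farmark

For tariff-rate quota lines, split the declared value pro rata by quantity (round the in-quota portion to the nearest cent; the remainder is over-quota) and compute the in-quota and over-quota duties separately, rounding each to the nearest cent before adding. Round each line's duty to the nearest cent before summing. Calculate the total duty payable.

€32,365.93

Line 1 (0405.37, Farmark, 1,333 m², €187,139.87):
Base rate for 0405.37 is 12%.
Origin Farmark qualifies under the Soloria–Farmark agreement and 0405.37 is covered: preferential rate 9.5% applies instead.
Duty = €187,139.87 × 9.5% = €17,778.29.
Line 2 (7583.71, Farmark, 3,583 units, €111,287.98):
Code 7583.71 is under a tariff-rate quota (threshold 2,191 units). In-quota: 2,191 units at 10%; over-quota: 1,392 units at 18%.
Pro-rata value split: in-quota = €111,287.98 × 2,191/3,583 = €68,052.46; over-quota = €111,287.98 − €68,052.46 = €43,235.52.
In-quota duty = €68,052.46 × 10% = €6,805.25. Over-quota duty = €43,235.52 × 18% = €7,782.39.
Line duty = €6,805.25 + €7,782.39 = €14,587.64.
Line 3 (8508.50, Farmark, 2,257 kg, €420,005.13):
Base rate for 8508.50 is €6.42/kg.
Origin Farmark qualifies under the Soloria–Farmark agreement and 8508.50 is covered: preferential rate Free applies instead.
Duty = €420,005.13 × 0% = €0.00.
Total = €17,778.29 + €14,587.64 + €0.00 = €32,365.93.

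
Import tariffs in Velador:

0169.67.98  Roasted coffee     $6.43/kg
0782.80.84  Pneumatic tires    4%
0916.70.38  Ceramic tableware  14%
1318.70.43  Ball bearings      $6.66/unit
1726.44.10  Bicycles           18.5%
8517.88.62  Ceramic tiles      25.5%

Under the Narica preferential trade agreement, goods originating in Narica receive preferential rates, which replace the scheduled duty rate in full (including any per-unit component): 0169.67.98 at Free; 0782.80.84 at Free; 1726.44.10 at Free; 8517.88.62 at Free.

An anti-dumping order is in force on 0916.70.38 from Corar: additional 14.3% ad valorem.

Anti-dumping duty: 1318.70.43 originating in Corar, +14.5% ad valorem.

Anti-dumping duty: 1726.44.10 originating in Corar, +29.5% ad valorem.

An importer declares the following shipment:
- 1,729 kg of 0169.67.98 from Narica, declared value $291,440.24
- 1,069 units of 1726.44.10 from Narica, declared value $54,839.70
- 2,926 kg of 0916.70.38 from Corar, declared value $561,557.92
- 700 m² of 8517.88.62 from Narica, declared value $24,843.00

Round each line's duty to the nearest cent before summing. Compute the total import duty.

$158,920.89

Line 1 (0169.67.98, Narica, 1,729 kg, $291,440.24):
Base rate for 0169.67.98 is $6.43/kg.
Origin Narica qualifies under the Velador–Narica agreement and 0169.67.98 is covered: preferential rate Free applies instead.
Duty = $291,440.24 × 0% = $0.00.
Line 2 (1726.44.10, Narica, 1,069 units, $54,839.70):
Base rate for 1726.44.10 is 18.5%.
Origin Narica qualifies under the Velador–Narica agreement and 1726.44.10 is covered: preferential rate Free applies instead.
The additional-duty order on 1726.44.10 targets Corar, not Narica; it does not apply.
Duty = $54,839.70 × 0% = $0.00.
Line 3 (0916.70.38, Corar, 2,926 kg, $561,557.92):
Base rate for 0916.70.38 is 14%.
Additional duty on 0916.70.38 from Corar: +14.3%. Applied ad valorem rate: 14% + 14.3% = 28.3%.
Duty = $561,557.92 × 28.3% = $158,920.89.
Line 4 (8517.88.62, Narica, 700 m², $24,843.00):
Base rate for 8517.88.62 is 25.5%.
Origin Narica qualifies under the Velador–Narica agreement and 8517.88.62 is covered: preferential rate Free applies instead.
Duty = $24,843.00 × 0% = $0.00.
Total = $0.00 + $0.00 + $158,920.89 + $0.00 = $158,920.89.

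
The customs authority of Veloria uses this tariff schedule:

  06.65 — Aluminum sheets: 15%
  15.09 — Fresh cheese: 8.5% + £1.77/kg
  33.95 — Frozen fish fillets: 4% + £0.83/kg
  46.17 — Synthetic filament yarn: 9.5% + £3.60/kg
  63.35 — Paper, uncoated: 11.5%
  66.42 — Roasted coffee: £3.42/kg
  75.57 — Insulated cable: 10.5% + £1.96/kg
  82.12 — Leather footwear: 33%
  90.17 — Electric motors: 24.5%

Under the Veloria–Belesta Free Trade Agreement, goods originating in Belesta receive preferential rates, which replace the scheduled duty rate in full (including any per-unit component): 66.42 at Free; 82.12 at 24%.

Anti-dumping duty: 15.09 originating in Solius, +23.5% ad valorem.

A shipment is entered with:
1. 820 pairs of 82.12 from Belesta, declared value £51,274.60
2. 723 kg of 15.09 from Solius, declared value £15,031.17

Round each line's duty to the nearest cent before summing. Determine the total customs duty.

Line 1 (82.12, Belesta, 820 pairs, £51,274.60):
Base rate for 82.12 is 33%.
Origin Belesta qualifies under the Veloria–Belesta agreement and 82.12 is covered: preferential rate 24% applies instead.
Duty = £51,274.60 × 24% = £12,305.90.
Line 2 (15.09, Solius, 723 kg, £15,031.17):
Base rate for 15.09 is 8.5% + £1.77/kg.
Additional duty on 15.09 from Solius: +23.5%. Applied ad valorem rate: 8.5% + 23.5% = 32%.
Duty = £15,031.17 × 32% + 723 × £1.77 = £6,089.68.
Total = £12,305.90 + £6,089.68 = £18,395.58.

£18,395.58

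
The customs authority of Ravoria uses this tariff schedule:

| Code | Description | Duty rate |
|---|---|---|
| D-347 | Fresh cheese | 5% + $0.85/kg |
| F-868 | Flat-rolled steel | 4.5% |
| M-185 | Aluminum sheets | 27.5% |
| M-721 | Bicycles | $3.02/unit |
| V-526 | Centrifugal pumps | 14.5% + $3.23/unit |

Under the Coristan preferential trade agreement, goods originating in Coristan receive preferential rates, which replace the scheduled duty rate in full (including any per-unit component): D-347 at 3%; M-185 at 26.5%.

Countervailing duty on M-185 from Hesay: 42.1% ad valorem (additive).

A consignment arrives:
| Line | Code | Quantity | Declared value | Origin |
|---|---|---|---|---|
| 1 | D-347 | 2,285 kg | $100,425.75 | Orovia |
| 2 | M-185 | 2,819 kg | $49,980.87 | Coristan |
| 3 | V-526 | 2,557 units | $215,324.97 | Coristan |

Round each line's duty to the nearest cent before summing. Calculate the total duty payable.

Line 1 (D-347, Orovia, 2,285 kg, $100,425.75):
Base rate for D-347 is 5% + $0.85/kg.
D-347 has an FTA preferential rate, but origin Orovia is not Coristan; base rate stands.
Duty = $100,425.75 × 5% + 2,285 × $0.85 = $6,963.54.
Line 2 (M-185, Coristan, 2,819 kg, $49,980.87):
Base rate for M-185 is 27.5%.
Origin Coristan qualifies under the Ravoria–Coristan agreement and M-185 is covered: preferential rate 26.5% applies instead.
The additional-duty order on M-185 targets Hesay, not Coristan; it does not apply.
Duty = $49,980.87 × 26.5% = $13,244.93.
Line 3 (V-526, Coristan, 2,557 units, $215,324.97):
Base rate for V-526 is 14.5% + $3.23/unit.
Origin Coristan is the FTA partner but V-526 is not on the preference list; base rate stands.
Duty = $215,324.97 × 14.5% + 2,557 × $3.23 = $39,481.23.
Total = $6,963.54 + $13,244.93 + $39,481.23 = $59,689.70.

$59,689.70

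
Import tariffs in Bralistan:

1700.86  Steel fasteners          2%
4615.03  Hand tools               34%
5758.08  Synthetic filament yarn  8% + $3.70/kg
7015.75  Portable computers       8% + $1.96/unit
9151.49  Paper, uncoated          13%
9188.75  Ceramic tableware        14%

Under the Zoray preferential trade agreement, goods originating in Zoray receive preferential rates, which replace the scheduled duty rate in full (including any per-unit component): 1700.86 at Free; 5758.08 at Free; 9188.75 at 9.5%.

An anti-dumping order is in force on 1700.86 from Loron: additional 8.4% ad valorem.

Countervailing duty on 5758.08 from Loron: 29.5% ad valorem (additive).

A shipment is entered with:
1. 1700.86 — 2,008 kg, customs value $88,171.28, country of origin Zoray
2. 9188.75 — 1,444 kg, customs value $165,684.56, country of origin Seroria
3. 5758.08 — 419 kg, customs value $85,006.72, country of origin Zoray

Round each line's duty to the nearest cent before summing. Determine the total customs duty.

$23,195.84

Line 1 (1700.86, Zoray, 2,008 kg, $88,171.28):
Base rate for 1700.86 is 2%.
Origin Zoray qualifies under the Bralistan–Zoray agreement and 1700.86 is covered: preferential rate Free applies instead.
The additional-duty order on 1700.86 targets Loron, not Zoray; it does not apply.
Duty = $88,171.28 × 0% = $0.00.
Line 2 (9188.75, Seroria, 1,444 kg, $165,684.56):
Base rate for 9188.75 is 14%.
9188.75 has an FTA preferential rate, but origin Seroria is not Zoray; base rate stands.
Duty = $165,684.56 × 14% = $23,195.84.
Line 3 (5758.08, Zoray, 419 kg, $85,006.72):
Base rate for 5758.08 is 8% + $3.70/kg.
Origin Zoray qualifies under the Bralistan–Zoray agreement and 5758.08 is covered: preferential rate Free applies instead.
The additional-duty order on 5758.08 targets Loron, not Zoray; it does not apply.
Duty = $85,006.72 × 0% = $0.00.
Total = $0.00 + $23,195.84 + $0.00 = $23,195.84.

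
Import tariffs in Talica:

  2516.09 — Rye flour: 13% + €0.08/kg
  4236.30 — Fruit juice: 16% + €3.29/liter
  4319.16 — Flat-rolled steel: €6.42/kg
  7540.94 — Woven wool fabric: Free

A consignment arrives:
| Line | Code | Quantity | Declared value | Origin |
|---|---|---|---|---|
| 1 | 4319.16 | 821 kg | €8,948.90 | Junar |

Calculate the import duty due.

Line 1 (4319.16, Junar, 821 kg, €8,948.90):
Base rate for 4319.16 is €6.42/kg.
Duty = 821 × €6.42 = €5,270.82.

€5,270.82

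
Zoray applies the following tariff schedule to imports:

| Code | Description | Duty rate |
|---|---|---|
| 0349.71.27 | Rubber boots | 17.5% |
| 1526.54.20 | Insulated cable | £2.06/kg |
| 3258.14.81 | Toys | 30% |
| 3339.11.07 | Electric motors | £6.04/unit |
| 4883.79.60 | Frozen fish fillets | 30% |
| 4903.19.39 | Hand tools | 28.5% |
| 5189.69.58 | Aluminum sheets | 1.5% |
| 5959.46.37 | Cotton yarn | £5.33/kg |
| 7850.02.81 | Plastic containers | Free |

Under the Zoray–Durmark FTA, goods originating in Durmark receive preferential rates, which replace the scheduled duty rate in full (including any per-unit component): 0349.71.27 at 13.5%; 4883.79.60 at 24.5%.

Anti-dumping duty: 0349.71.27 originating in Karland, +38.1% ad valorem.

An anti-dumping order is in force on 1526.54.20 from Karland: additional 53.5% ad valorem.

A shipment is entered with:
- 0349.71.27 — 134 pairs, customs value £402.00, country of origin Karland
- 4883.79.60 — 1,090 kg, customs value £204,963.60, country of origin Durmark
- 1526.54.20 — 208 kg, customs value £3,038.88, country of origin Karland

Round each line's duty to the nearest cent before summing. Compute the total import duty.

£52,493.87

Line 1 (0349.71.27, Karland, 134 pairs, £402.00):
Base rate for 0349.71.27 is 17.5%.
0349.71.27 has an FTA preferential rate, but origin Karland is not Durmark; base rate stands.
Additional duty on 0349.71.27 from Karland: +38.1%. Applied ad valorem rate: 17.5% + 38.1% = 55.6%.
Duty = £402.00 × 55.6% = £223.51.
Line 2 (4883.79.60, Durmark, 1,090 kg, £204,963.60):
Base rate for 4883.79.60 is 30%.
Origin Durmark qualifies under the Zoray–Durmark agreement and 4883.79.60 is covered: preferential rate 24.5% applies instead.
Duty = £204,963.60 × 24.5% = £50,216.08.
Line 3 (1526.54.20, Karland, 208 kg, £3,038.88):
Base rate for 1526.54.20 is £2.06/kg.
Additional duty on 1526.54.20 from Karland: +53.5% ad valorem. Applied ad valorem rate = 53.5%.
Duty = £3,038.88 × 53.5% + 208 × £2.06 = £2,054.28.
Total = £223.51 + £50,216.08 + £2,054.28 = £52,493.87.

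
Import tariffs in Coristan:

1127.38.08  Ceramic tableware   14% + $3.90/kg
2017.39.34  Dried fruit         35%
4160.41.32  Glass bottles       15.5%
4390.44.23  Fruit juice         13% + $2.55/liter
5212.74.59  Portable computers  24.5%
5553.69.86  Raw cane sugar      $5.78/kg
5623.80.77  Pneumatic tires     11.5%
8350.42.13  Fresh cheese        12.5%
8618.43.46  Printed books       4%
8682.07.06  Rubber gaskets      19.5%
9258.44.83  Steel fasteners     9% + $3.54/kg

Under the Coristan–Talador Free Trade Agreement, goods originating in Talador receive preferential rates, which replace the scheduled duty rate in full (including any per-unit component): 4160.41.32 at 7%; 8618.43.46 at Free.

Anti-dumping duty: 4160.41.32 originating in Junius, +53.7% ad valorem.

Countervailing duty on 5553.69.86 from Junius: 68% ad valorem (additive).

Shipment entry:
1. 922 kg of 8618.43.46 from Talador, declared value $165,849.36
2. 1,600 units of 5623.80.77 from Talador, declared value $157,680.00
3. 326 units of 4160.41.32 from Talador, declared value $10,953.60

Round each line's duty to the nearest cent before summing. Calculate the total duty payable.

Line 1 (8618.43.46, Talador, 922 kg, $165,849.36):
Base rate for 8618.43.46 is 4%.
Origin Talador qualifies under the Coristan–Talador agreement and 8618.43.46 is covered: preferential rate Free applies instead.
Duty = $165,849.36 × 0% = $0.00.
Line 2 (5623.80.77, Talador, 1,600 units, $157,680.00):
Base rate for 5623.80.77 is 11.5%.
Origin Talador is the FTA partner but 5623.80.77 is not on the preference list; base rate stands.
Duty = $157,680.00 × 11.5% = $18,133.20.
Line 3 (4160.41.32, Talador, 326 units, $10,953.60):
Base rate for 4160.41.32 is 15.5%.
Origin Talador qualifies under the Coristan–Talador agreement and 4160.41.32 is covered: preferential rate 7% applies instead.
The additional-duty order on 4160.41.32 targets Junius, not Talador; it does not apply.
Duty = $10,953.60 × 7% = $766.75.
Total = $0.00 + $18,133.20 + $766.75 = $18,899.95.

$18,899.95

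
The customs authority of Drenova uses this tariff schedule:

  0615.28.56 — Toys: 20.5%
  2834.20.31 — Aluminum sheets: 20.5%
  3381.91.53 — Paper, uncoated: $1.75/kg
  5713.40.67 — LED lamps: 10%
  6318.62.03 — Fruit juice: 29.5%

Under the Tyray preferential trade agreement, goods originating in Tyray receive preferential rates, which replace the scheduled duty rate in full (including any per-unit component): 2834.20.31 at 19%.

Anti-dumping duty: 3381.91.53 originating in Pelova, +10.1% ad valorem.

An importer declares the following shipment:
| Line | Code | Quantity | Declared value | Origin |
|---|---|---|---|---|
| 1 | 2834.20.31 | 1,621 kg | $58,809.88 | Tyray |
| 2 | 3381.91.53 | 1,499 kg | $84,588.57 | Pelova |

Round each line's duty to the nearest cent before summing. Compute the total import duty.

Line 1 (2834.20.31, Tyray, 1,621 kg, $58,809.88):
Base rate for 2834.20.31 is 20.5%.
Origin Tyray qualifies under the Drenova–Tyray agreement and 2834.20.31 is covered: preferential rate 19% applies instead.
Duty = $58,809.88 × 19% = $11,173.88.
Line 2 (3381.91.53, Pelova, 1,499 kg, $84,588.57):
Base rate for 3381.91.53 is $1.75/kg.
Additional duty on 3381.91.53 from Pelova: +10.1% ad valorem. Applied ad valorem rate = 10.1%.
Duty = $84,588.57 × 10.1% + 1,499 × $1.75 = $11,166.70.
Total = $11,173.88 + $11,166.70 = $22,340.58.

$22,340.58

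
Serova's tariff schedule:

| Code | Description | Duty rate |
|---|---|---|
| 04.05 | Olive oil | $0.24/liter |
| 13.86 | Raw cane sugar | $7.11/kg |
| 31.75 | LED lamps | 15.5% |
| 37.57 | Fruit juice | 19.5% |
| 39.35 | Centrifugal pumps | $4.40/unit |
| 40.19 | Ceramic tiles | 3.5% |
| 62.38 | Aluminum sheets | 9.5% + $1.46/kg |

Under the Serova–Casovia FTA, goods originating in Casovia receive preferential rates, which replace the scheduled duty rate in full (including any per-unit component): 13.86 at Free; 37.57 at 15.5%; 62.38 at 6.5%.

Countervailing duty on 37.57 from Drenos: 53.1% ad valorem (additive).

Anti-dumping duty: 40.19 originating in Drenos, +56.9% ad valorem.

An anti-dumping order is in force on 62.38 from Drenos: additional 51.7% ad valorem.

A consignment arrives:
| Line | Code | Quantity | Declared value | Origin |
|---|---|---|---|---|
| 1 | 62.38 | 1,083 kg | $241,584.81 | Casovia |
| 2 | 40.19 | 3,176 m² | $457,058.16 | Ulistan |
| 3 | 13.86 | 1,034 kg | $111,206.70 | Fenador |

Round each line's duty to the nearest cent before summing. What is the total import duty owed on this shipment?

$39,051.79

Line 1 (62.38, Casovia, 1,083 kg, $241,584.81):
Base rate for 62.38 is 9.5% + $1.46/kg.
Origin Casovia qualifies under the Serova–Casovia agreement and 62.38 is covered: preferential rate 6.5% applies instead.
The additional-duty order on 62.38 targets Drenos, not Casovia; it does not apply.
Duty = $241,584.81 × 6.5% = $15,703.01.
Line 2 (40.19, Ulistan, 3,176 m², $457,058.16):
Base rate for 40.19 is 3.5%.
The additional-duty order on 40.19 targets Drenos, not Ulistan; it does not apply.
Duty = $457,058.16 × 3.5% = $15,997.04.
Line 3 (13.86, Fenador, 1,034 kg, $111,206.70):
Base rate for 13.86 is $7.11/kg.
13.86 has an FTA preferential rate, but origin Fenador is not Casovia; base rate stands.
Duty = 1,034 × $7.11 = $7,351.74.
Total = $15,703.01 + $15,997.04 + $7,351.74 = $39,051.79.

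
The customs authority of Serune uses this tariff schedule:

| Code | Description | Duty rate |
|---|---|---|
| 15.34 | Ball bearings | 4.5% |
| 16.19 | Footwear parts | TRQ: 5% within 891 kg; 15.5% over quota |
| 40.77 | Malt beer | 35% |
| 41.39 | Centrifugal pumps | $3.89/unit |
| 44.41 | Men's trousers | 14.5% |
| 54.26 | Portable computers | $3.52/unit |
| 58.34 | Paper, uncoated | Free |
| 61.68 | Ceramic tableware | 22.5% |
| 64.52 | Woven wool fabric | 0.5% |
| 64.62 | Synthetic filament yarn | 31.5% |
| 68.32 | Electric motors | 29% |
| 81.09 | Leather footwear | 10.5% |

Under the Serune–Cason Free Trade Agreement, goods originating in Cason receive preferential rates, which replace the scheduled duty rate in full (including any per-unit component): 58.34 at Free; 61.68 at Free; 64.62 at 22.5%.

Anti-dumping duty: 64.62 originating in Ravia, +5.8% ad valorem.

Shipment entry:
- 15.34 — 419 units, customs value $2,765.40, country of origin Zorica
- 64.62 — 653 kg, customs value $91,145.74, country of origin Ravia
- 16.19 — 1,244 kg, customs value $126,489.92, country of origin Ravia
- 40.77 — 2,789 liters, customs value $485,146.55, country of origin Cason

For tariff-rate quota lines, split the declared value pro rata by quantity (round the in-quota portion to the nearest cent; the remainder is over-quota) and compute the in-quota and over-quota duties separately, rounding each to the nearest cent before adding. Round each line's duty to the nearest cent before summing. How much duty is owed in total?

$214,016.35

Line 1 (15.34, Zorica, 419 units, $2,765.40):
Base rate for 15.34 is 4.5%.
Duty = $2,765.40 × 4.5% = $124.44.
Line 2 (64.62, Ravia, 653 kg, $91,145.74):
Base rate for 64.62 is 31.5%.
64.62 has an FTA preferential rate, but origin Ravia is not Cason; base rate stands.
Additional duty on 64.62 from Ravia: +5.8%. Applied ad valorem rate: 31.5% + 5.8% = 37.3%.
Duty = $91,145.74 × 37.3% = $33,997.36.
Line 3 (16.19, Ravia, 1,244 kg, $126,489.92):
Code 16.19 is under a tariff-rate quota (threshold 891 kg). In-quota: 891 kg at 5%; over-quota: 353 kg at 15.5%.
Pro-rata value split: in-quota = $126,489.92 × 891/1,244 = $90,596.88; over-quota = $126,489.92 − $90,596.88 = $35,893.04.
In-quota duty = $90,596.88 × 5% = $4,529.84. Over-quota duty = $35,893.04 × 15.5% = $5,563.42.
Line duty = $4,529.84 + $5,563.42 = $10,093.26.
Line 4 (40.77, Cason, 2,789 liters, $485,146.55):
Base rate for 40.77 is 35%.
Origin Cason is the FTA partner but 40.77 is not on the preference list; base rate stands.
Duty = $485,146.55 × 35% = $169,801.29.
Total = $124.44 + $33,997.36 + $10,093.26 + $169,801.29 = $214,016.35.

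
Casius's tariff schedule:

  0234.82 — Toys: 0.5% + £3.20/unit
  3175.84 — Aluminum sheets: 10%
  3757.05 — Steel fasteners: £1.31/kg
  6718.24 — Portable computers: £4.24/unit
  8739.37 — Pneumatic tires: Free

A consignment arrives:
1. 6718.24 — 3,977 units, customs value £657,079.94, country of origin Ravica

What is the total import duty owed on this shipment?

Line 1 (6718.24, Ravica, 3,977 units, £657,079.94):
Base rate for 6718.24 is £4.24/unit.
Duty = 3,977 × £4.24 = £16,862.48.

£16,862.48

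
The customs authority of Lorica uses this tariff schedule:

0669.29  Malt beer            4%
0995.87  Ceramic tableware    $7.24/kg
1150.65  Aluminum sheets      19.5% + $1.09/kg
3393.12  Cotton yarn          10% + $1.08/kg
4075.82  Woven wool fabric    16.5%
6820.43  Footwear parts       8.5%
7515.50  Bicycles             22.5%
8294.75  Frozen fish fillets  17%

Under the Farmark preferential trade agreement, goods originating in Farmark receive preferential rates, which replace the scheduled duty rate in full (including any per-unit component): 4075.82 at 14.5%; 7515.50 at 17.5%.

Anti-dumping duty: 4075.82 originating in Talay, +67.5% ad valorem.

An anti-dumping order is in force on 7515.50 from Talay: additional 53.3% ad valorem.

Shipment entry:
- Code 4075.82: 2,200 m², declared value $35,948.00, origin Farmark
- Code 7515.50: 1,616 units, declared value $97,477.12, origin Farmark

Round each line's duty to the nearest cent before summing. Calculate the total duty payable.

$22,270.96

Line 1 (4075.82, Farmark, 2,200 m², $35,948.00):
Base rate for 4075.82 is 16.5%.
Origin Farmark qualifies under the Lorica–Farmark agreement and 4075.82 is covered: preferential rate 14.5% applies instead.
The additional-duty order on 4075.82 targets Talay, not Farmark; it does not apply.
Duty = $35,948.00 × 14.5% = $5,212.46.
Line 2 (7515.50, Farmark, 1,616 units, $97,477.12):
Base rate for 7515.50 is 22.5%.
Origin Farmark qualifies under the Lorica–Farmark agreement and 7515.50 is covered: preferential rate 17.5% applies instead.
The additional-duty order on 7515.50 targets Talay, not Farmark; it does not apply.
Duty = $97,477.12 × 17.5% = $17,058.50.
Total = $5,212.46 + $17,058.50 = $22,270.96.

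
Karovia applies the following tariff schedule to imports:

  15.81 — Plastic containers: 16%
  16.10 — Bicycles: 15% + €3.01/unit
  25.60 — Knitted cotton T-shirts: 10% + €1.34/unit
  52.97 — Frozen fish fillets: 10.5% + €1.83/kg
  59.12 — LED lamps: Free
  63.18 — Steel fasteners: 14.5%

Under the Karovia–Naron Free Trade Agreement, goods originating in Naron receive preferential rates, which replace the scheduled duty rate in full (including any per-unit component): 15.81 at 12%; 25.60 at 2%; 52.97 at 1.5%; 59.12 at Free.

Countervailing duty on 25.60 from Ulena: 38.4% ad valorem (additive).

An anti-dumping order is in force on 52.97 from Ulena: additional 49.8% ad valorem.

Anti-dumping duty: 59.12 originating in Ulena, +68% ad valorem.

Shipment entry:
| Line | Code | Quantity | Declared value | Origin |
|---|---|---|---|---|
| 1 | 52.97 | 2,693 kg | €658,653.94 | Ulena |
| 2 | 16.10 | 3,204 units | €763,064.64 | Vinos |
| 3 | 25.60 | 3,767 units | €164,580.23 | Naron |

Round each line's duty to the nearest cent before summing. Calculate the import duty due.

€529,491.86

Line 1 (52.97, Ulena, 2,693 kg, €658,653.94):
Base rate for 52.97 is 10.5% + €1.83/kg.
52.97 has an FTA preferential rate, but origin Ulena is not Naron; base rate stands.
Additional duty on 52.97 from Ulena: +49.8%. Applied ad valorem rate: 10.5% + 49.8% = 60.3%.
Duty = €658,653.94 × 60.3% + 2,693 × €1.83 = €402,096.52.
Line 2 (16.10, Vinos, 3,204 units, €763,064.64):
Base rate for 16.10 is 15% + €3.01/unit.
Duty = €763,064.64 × 15% + 3,204 × €3.01 = €124,103.74.
Line 3 (25.60, Naron, 3,767 units, €164,580.23):
Base rate for 25.60 is 10% + €1.34/unit.
Origin Naron qualifies under the Karovia–Naron agreement and 25.60 is covered: preferential rate 2% applies instead.
The additional-duty order on 25.60 targets Ulena, not Naron; it does not apply.
Duty = €164,580.23 × 2% = €3,291.60.
Total = €402,096.52 + €124,103.74 + €3,291.60 = €529,491.86.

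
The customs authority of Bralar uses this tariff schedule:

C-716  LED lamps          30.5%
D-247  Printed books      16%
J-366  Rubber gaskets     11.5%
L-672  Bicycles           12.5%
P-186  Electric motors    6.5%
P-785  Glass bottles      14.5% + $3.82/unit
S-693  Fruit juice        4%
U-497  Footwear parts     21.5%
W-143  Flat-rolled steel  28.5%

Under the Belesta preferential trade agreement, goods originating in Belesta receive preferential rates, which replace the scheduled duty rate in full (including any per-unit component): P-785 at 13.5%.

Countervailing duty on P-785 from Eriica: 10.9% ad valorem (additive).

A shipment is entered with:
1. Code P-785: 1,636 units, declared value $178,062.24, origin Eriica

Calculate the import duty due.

Line 1 (P-785, Eriica, 1,636 units, $178,062.24):
Base rate for P-785 is 14.5% + $3.82/unit.
P-785 has an FTA preferential rate, but origin Eriica is not Belesta; base rate stands.
Additional duty on P-785 from Eriica: +10.9%. Applied ad valorem rate: 14.5% + 10.9% = 25.4%.
Duty = $178,062.24 × 25.4% + 1,636 × $3.82 = $51,477.33.

$51,477.33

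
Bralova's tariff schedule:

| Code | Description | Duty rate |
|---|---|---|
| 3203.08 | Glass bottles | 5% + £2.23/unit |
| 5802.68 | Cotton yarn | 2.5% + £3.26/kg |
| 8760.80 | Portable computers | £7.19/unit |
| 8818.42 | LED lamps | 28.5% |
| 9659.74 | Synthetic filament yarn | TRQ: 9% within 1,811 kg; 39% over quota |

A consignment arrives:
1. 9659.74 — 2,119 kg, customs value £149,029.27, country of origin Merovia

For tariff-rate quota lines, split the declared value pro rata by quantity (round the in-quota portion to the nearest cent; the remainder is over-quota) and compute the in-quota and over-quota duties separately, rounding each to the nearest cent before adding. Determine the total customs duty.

Line 1 (9659.74, Merovia, 2,119 kg, £149,029.27):
Code 9659.74 is under a tariff-rate quota (threshold 1,811 kg). In-quota: 1,811 kg at 9%; over-quota: 308 kg at 39%.
Pro-rata value split: in-quota = £149,029.27 × 1,811/2,119 = £127,367.63; over-quota = £149,029.27 − £127,367.63 = £21,661.64.
In-quota duty = £127,367.63 × 9% = £11,463.09. Over-quota duty = £21,661.64 × 39% = £8,448.04.
Line duty = £11,463.09 + £8,448.04 = £19,911.13.

£19,911.13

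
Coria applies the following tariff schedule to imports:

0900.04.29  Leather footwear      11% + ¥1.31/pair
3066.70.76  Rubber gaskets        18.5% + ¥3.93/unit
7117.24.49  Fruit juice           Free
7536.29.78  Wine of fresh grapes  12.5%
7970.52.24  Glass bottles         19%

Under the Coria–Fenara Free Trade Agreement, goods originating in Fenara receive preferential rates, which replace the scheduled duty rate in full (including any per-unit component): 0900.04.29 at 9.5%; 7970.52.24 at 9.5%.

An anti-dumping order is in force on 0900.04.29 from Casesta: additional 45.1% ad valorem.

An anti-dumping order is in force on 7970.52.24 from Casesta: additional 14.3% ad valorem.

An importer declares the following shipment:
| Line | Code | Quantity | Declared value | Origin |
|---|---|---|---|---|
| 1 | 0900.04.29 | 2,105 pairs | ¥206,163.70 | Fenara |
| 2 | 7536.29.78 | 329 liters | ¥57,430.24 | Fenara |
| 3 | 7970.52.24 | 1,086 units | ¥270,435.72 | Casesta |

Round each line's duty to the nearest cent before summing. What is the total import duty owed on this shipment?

Line 1 (0900.04.29, Fenara, 2,105 pairs, ¥206,163.70):
Base rate for 0900.04.29 is 11% + ¥1.31/pair.
Origin Fenara qualifies under the Coria–Fenara agreement and 0900.04.29 is covered: preferential rate 9.5% applies instead.
The additional-duty order on 0900.04.29 targets Casesta, not Fenara; it does not apply.
Duty = ¥206,163.70 × 9.5% = ¥19,585.55.
Line 2 (7536.29.78, Fenara, 329 liters, ¥57,430.24):
Base rate for 7536.29.78 is 12.5%.
Origin Fenara is the FTA partner but 7536.29.78 is not on the preference list; base rate stands.
Duty = ¥57,430.24 × 12.5% = ¥7,178.78.
Line 3 (7970.52.24, Casesta, 1,086 units, ¥270,435.72):
Base rate for 7970.52.24 is 19%.
7970.52.24 has an FTA preferential rate, but origin Casesta is not Fenara; base rate stands.
Additional duty on 7970.52.24 from Casesta: +14.3%. Applied ad valorem rate: 19% + 14.3% = 33.3%.
Duty = ¥270,435.72 × 33.3% = ¥90,055.09.
Total = ¥19,585.55 + ¥7,178.78 + ¥90,055.09 = ¥116,819.42.

¥116,819.42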